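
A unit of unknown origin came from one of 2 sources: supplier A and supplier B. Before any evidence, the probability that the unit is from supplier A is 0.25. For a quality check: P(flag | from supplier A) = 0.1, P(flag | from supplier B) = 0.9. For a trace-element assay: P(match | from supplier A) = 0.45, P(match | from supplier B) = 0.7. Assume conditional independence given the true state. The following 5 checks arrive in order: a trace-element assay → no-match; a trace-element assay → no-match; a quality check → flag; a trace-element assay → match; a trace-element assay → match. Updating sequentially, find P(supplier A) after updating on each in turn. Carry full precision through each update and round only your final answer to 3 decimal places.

0.049

After a trace-element assay='no-match': P(supplier A) = 0.55·0.2500 / (0.55·0.2500 + 0.3·0.7500) ≈ 0.3793
After a trace-element assay='no-match': P(supplier A) = 0.55·0.3793 / (0.55·0.3793 + 0.3·0.6207) ≈ 0.5284
After a quality check='flag': P(supplier A) = 0.1·0.5284 / (0.1·0.5284 + 0.9·0.4716) ≈ 0.1107
After a trace-element assay='match': P(supplier A) = 0.45·0.1107 / (0.45·0.1107 + 0.7·0.8893) ≈ 0.0741
After a trace-element assay='match': P(supplier A) = 0.45·0.0741 / (0.45·0.0741 + 0.7·0.9259) ≈ 0.0489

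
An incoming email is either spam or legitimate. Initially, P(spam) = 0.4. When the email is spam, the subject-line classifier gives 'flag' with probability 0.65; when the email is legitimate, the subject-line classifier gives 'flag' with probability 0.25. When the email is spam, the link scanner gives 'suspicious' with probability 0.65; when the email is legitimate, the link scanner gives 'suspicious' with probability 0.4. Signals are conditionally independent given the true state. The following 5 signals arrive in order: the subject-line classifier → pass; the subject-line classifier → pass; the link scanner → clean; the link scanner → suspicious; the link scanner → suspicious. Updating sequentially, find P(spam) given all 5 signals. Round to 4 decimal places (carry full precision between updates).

0.1828

After the subject-line classifier='pass': P(spam) = 0.35·0.4000 / (0.35·0.4000 + 0.75·0.6000) ≈ 0.2373
After the subject-line classifier='pass': P(spam) = 0.35·0.2373 / (0.35·0.2373 + 0.75·0.7627) ≈ 0.1268
After the link scanner='clean': P(spam) = 0.35·0.1268 / (0.35·0.1268 + 0.6·0.8732) ≈ 0.0781
After the link scanner='suspicious': P(spam) = 0.65·0.0781 / (0.65·0.0781 + 0.4·0.9219) ≈ 0.1210
After the link scanner='suspicious': P(spam) = 0.65·0.1210 / (0.65·0.1210 + 0.4·0.8790) ≈ 0.1828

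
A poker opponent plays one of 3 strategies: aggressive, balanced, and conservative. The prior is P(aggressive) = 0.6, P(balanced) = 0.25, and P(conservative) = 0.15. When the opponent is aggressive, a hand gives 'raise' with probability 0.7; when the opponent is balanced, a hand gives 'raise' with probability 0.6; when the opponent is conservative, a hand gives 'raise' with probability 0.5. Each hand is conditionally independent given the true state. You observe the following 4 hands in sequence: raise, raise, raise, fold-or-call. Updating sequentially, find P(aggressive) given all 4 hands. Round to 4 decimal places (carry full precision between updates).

0.6659

After 'raise': normaliser = 0.7·0.6000 + 0.6·0.2500 + 0.5·0.1500; P(aggressive) ≈ 0.6512, P(balanced) ≈ 0.2326, P(conservative) ≈ 0.1163
After 'raise': normaliser = 0.7·0.6512 + 0.6·0.2326 + 0.5·0.1163; P(aggressive) ≈ 0.6975, P(balanced) ≈ 0.2135, P(conservative) ≈ 0.0890
After 'raise': normaliser = 0.7·0.6975 + 0.6·0.2135 + 0.5·0.0890; P(aggressive) ≈ 0.7388, P(balanced) ≈ 0.1939, P(conservative) ≈ 0.0673
After 'fold-or-call': normaliser = 0.3·0.7388 + 0.4·0.1939 + 0.5·0.0673; P(aggressive) ≈ 0.6659, P(balanced) ≈ 0.2330, P(conservative) ≈ 0.1011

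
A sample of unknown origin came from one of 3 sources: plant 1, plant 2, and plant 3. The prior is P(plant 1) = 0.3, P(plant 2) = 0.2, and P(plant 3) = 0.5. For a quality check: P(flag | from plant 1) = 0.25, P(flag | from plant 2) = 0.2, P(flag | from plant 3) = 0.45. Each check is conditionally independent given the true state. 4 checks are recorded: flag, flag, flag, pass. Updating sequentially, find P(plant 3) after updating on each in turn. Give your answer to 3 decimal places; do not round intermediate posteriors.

0.839

Each posterior becomes the prior for the next update.
After 'flag': normaliser = 0.25·0.3000 + 0.2·0.2000 + 0.45·0.5000; P(plant 1) ≈ 0.2206, P(plant 2) ≈ 0.1176, P(plant 3) ≈ 0.6618
After 'flag': normaliser = 0.25·0.2206 + 0.2·0.1176 + 0.45·0.6618; P(plant 1) ≈ 0.1465, P(plant 2) ≈ 0.0625, P(plant 3) ≈ 0.7910
After 'flag': normaliser = 0.25·0.1465 + 0.2·0.0625 + 0.45·0.7910; P(plant 1) ≈ 0.0904, P(plant 2) ≈ 0.0309, P(plant 3) ≈ 0.8787
After 'pass': normaliser = 0.75·0.0904 + 0.8·0.0309 + 0.55·0.8787; P(plant 1) ≈ 0.1178, P(plant 2) ≈ 0.0429, P(plant 3) ≈ 0.8394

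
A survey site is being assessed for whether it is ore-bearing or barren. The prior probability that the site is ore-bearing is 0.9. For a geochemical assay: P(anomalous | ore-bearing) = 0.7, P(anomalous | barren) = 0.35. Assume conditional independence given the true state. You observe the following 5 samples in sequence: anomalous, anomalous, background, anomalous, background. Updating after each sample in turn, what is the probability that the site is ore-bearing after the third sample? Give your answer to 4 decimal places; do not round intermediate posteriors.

After 'anomalous': P(ore) = 0.7·0.9000 / (0.7·0.9000 + 0.35·0.1000) ≈ 0.9474
After 'anomalous': P(ore) = 0.7·0.9474 / (0.7·0.9474 + 0.35·0.0526) ≈ 0.9730
After 'background': P(ore) = 0.3·0.9730 / (0.3·0.9730 + 0.65·0.0270) ≈ 0.9432

0.9432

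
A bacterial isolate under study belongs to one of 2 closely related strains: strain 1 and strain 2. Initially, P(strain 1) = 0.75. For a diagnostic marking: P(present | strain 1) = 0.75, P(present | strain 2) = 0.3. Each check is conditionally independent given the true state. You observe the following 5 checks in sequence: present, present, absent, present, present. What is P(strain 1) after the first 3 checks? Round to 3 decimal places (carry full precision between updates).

After 'present': P(strain 1) = 0.75·0.7500 / (0.75·0.7500 + 0.3·0.2500) ≈ 0.8824
After 'present': P(strain 1) = 0.75·0.8824 / (0.75·0.8824 + 0.3·0.1176) ≈ 0.9494
After 'absent': P(strain 1) = 0.25·0.9494 / (0.25·0.9494 + 0.7·0.0506) ≈ 0.8701

0.870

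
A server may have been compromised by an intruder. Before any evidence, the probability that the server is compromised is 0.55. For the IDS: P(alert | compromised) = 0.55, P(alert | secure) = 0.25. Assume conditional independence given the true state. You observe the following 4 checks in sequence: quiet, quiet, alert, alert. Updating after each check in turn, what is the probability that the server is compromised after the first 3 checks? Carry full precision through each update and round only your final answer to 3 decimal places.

After 'quiet': P(compromised) = 0.45·0.5500 / (0.45·0.5500 + 0.75·0.4500) ≈ 0.4231
After 'quiet': P(compromised) = 0.45·0.4231 / (0.45·0.4231 + 0.75·0.5769) ≈ 0.3056
After 'alert': P(compromised) = 0.55·0.3056 / (0.55·0.3056 + 0.25·0.6944) ≈ 0.4919

0.492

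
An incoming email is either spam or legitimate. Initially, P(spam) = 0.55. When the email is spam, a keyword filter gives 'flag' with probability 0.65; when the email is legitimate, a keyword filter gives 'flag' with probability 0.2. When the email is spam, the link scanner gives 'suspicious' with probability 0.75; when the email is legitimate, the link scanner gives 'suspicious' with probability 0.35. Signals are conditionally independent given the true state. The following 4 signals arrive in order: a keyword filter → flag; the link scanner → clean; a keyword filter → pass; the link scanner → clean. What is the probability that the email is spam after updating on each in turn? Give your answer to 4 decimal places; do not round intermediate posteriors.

After a keyword filter='flag': P(spam) = 0.65·0.5500 / (0.65·0.5500 + 0.2·0.4500) ≈ 0.7989
After the link scanner='clean': P(spam) = 0.25·0.7989 / (0.25·0.7989 + 0.65·0.2011) ≈ 0.6044
After a keyword filter='pass': P(spam) = 0.35·0.6044 / (0.35·0.6044 + 0.8·0.3956) ≈ 0.4006
After the link scanner='clean': P(spam) = 0.25·0.4006 / (0.25·0.4006 + 0.65·0.5994) ≈ 0.2045

0.2045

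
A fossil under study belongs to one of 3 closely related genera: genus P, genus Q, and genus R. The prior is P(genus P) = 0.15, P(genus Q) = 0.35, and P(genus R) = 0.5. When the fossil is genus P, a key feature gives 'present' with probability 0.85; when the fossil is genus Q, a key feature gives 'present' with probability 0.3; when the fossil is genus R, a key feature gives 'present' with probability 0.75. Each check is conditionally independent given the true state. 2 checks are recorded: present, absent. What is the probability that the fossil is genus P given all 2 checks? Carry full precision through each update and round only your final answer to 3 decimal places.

0.103

After 'present': normaliser = 0.85·0.1500 + 0.3·0.3500 + 0.75·0.5000; P(genus P) ≈ 0.2099, P(genus Q) ≈ 0.1728, P(genus R) ≈ 0.6173
After 'absent': normaliser = 0.15·0.2099 + 0.7·0.1728 + 0.25·0.6173; P(genus P) ≈ 0.1026, P(genus Q) ≈ 0.3944, P(genus R) ≈ 0.5030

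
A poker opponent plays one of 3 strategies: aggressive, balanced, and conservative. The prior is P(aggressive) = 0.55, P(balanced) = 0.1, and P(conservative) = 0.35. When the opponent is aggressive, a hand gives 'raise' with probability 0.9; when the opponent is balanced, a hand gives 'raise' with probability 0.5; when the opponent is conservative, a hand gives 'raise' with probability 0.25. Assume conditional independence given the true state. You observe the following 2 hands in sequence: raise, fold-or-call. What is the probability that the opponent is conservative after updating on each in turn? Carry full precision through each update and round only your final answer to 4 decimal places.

After 'raise': normaliser = 0.9·0.5500 + 0.5·0.1000 + 0.25·0.3500; P(aggressive) ≈ 0.7826, P(balanced) ≈ 0.0791, P(conservative) ≈ 0.1383
After 'fold-or-call': normaliser = 0.1·0.7826 + 0.5·0.0791 + 0.75·0.1383; P(aggressive) ≈ 0.3533, P(balanced) ≈ 0.1784, P(conservative) ≈ 0.4683

0.4683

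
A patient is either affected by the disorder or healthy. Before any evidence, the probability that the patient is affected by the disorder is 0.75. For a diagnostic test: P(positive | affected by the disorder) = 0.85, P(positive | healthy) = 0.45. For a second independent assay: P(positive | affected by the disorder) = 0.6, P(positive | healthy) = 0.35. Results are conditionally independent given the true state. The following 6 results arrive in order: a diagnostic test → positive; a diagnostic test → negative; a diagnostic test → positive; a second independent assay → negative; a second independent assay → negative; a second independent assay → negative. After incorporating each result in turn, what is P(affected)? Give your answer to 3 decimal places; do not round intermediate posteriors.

Each posterior becomes the prior for the next update.
After a diagnostic test='positive': P(affected) = 0.85·0.7500 / (0.85·0.7500 + 0.45·0.2500) ≈ 0.8500
After a diagnostic test='negative': P(affected) = 0.15·0.8500 / (0.15·0.8500 + 0.55·0.1500) ≈ 0.6071
After a diagnostic test='positive': P(affected) = 0.85·0.6071 / (0.85·0.6071 + 0.45·0.3929) ≈ 0.7448
After a second independent assay='negative': P(affected) = 0.4·0.7448 / (0.4·0.7448 + 0.65·0.2552) ≈ 0.6424
After a second independent assay='negative': P(affected) = 0.4·0.6424 / (0.4·0.6424 + 0.65·0.3576) ≈ 0.5251
After a second independent assay='negative': P(affected) = 0.4·0.5251 / (0.4·0.5251 + 0.65·0.4749) ≈ 0.4049

0.405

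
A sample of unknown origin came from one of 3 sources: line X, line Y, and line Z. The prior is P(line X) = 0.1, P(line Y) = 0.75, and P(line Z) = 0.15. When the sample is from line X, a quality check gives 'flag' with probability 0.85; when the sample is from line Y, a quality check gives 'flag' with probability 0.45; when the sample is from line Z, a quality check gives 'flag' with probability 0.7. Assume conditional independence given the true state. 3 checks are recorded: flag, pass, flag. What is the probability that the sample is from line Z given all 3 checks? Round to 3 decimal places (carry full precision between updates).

0.189

After 'flag': normaliser = 0.85·0.1000 + 0.45·0.7500 + 0.7·0.1500; P(line X) ≈ 0.1611, P(line Y) ≈ 0.6398, P(line Z) ≈ 0.1991
After 'pass': normaliser = 0.15·0.1611 + 0.55·0.6398 + 0.3·0.1991; P(line X) ≈ 0.0555, P(line Y) ≈ 0.8075, P(line Z) ≈ 0.1370
After 'flag': normaliser = 0.85·0.0555 + 0.45·0.8075 + 0.7·0.1370; P(line X) ≈ 0.0931, P(line Y) ≈ 0.7175, P(line Z) ≈ 0.1894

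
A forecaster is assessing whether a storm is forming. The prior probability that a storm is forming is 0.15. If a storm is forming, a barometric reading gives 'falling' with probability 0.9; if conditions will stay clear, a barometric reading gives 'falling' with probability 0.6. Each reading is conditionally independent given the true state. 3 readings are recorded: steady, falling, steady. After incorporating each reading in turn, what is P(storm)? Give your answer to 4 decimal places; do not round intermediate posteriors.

0.0163

After 'steady': P(storm) = 0.1·0.1500 / (0.1·0.1500 + 0.4·0.8500) ≈ 0.0423
After 'falling': P(storm) = 0.9·0.0423 / (0.9·0.0423 + 0.6·0.9577) ≈ 0.0621
After 'steady': P(storm) = 0.1·0.0621 / (0.1·0.0621 + 0.4·0.9379) ≈ 0.0163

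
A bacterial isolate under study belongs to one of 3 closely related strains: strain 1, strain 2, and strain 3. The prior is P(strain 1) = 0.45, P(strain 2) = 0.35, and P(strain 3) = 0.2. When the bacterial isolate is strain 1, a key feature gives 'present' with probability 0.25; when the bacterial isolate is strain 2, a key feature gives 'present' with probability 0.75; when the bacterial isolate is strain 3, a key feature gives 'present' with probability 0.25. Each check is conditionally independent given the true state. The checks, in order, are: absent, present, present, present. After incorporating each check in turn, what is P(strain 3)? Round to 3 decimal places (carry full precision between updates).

After 'absent': normaliser = 0.75·0.4500 + 0.25·0.3500 + 0.75·0.2000; P(strain 1) ≈ 0.5870, P(strain 2) ≈ 0.1522, P(strain 3) ≈ 0.2609
After 'present': normaliser = 0.25·0.5870 + 0.75·0.1522 + 0.25·0.2609; P(strain 1) ≈ 0.4500, P(strain 2) ≈ 0.3500, P(strain 3) ≈ 0.2000
After 'present': normaliser = 0.25·0.4500 + 0.75·0.3500 + 0.25·0.2000; P(strain 1) ≈ 0.2647, P(strain 2) ≈ 0.6176, P(strain 3) ≈ 0.1176
After 'present': normaliser = 0.25·0.2647 + 0.75·0.6176 + 0.25·0.1176; P(strain 1) ≈ 0.1184, P(strain 2) ≈ 0.8289, P(strain 3) ≈ 0.0526

0.053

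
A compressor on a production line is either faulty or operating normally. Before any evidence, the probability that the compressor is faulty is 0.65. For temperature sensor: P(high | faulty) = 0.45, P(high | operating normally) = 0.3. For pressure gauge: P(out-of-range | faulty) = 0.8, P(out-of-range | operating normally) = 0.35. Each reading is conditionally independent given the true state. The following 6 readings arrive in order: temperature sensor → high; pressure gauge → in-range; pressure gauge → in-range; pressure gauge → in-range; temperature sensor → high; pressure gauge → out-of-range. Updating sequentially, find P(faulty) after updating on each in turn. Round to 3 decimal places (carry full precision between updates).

After temperature sensor='high': P(faulty) = 0.45·0.6500 / (0.45·0.6500 + 0.3·0.3500) ≈ 0.7358
After pressure gauge='in-range': P(faulty) = 0.2·0.7358 / (0.2·0.7358 + 0.65·0.2642) ≈ 0.4615
After pressure gauge='in-range': P(faulty) = 0.2·0.4615 / (0.2·0.4615 + 0.65·0.5385) ≈ 0.2087
After pressure gauge='in-range': P(faulty) = 0.2·0.2087 / (0.2·0.2087 + 0.65·0.7913) ≈ 0.0751
After temperature sensor='high': P(faulty) = 0.45·0.0751 / (0.45·0.0751 + 0.3·0.9249) ≈ 0.1085
After pressure gauge='out-of-range': P(faulty) = 0.8·0.1085 / (0.8·0.1085 + 0.35·0.8915) ≈ 0.2177

0.218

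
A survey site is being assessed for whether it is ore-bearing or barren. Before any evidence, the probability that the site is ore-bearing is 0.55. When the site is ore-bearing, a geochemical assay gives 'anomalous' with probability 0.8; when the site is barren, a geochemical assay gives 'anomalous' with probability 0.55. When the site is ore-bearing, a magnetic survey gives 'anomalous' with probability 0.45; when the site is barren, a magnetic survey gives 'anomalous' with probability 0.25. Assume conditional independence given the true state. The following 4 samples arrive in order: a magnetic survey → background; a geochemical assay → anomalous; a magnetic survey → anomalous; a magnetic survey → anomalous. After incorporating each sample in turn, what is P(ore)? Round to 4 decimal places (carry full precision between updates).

After a magnetic survey='background': P(ore) = 0.55·0.5500 / (0.55·0.5500 + 0.75·0.4500) ≈ 0.4727
After a geochemical assay='anomalous': P(ore) = 0.8·0.4727 / (0.8·0.4727 + 0.55·0.5273) ≈ 0.5659
After a magnetic survey='anomalous': P(ore) = 0.45·0.5659 / (0.45·0.5659 + 0.25·0.4341) ≈ 0.7012
After a magnetic survey='anomalous': P(ore) = 0.45·0.7012 / (0.45·0.7012 + 0.25·0.2988) ≈ 0.8086

0.8086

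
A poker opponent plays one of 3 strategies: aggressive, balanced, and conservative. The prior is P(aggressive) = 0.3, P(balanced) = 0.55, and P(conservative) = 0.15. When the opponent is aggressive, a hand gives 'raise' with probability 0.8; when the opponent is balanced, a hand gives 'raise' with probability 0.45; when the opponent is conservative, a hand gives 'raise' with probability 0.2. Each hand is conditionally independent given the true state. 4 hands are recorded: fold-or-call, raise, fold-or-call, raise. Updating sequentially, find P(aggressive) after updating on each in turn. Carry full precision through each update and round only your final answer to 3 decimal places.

0.170

Each posterior becomes the prior for the next update.
After 'fold-or-call': normaliser = 0.2·0.3000 + 0.55·0.5500 + 0.8·0.1500; P(aggressive) ≈ 0.1244, P(balanced) ≈ 0.6269, P(conservative) ≈ 0.2487
After 'raise': normaliser = 0.8·0.1244 + 0.45·0.6269 + 0.2·0.2487; P(aggressive) ≈ 0.2306, P(balanced) ≈ 0.6541, P(conservative) ≈ 0.1153
After 'fold-or-call': normaliser = 0.2·0.2306 + 0.55·0.6541 + 0.8·0.1153; P(aggressive) ≈ 0.0926, P(balanced) ≈ 0.7222, P(conservative) ≈ 0.1852
After 'raise': normaliser = 0.8·0.0926 + 0.45·0.7222 + 0.2·0.1852; P(aggressive) ≈ 0.1699, P(balanced) ≈ 0.7452, P(conservative) ≈ 0.0849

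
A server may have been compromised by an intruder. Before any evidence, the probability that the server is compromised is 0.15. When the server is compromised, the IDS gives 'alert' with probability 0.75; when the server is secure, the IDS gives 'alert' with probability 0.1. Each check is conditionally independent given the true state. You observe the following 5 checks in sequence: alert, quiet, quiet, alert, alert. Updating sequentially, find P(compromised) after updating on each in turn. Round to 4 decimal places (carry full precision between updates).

After 'alert': P(compromised) = 0.75·0.1500 / (0.75·0.1500 + 0.1·0.8500) ≈ 0.5696
After 'quiet': P(compromised) = 0.25·0.5696 / (0.25·0.5696 + 0.9·0.4304) ≈ 0.2688
After 'quiet': P(compromised) = 0.25·0.2688 / (0.25·0.2688 + 0.9·0.7312) ≈ 0.0927
After 'alert': P(compromised) = 0.75·0.0927 / (0.75·0.0927 + 0.1·0.9073) ≈ 0.4337
After 'alert': P(compromised) = 0.75·0.4337 / (0.75·0.4337 + 0.1·0.5663) ≈ 0.8517

0.8517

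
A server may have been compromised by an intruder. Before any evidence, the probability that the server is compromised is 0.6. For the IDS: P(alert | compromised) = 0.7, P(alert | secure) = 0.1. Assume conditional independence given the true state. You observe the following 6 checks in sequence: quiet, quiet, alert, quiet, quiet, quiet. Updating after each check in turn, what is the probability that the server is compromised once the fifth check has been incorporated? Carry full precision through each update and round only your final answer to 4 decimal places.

0.1148

After 'quiet': P(compromised) = 0.3·0.6000 / (0.3·0.6000 + 0.9·0.4000) ≈ 0.3333
After 'quiet': P(compromised) = 0.3·0.3333 / (0.3·0.3333 + 0.9·0.6667) ≈ 0.1429
After 'alert': P(compromised) = 0.7·0.1429 / (0.7·0.1429 + 0.1·0.8571) ≈ 0.5385
After 'quiet': P(compromised) = 0.3·0.5385 / (0.3·0.5385 + 0.9·0.4615) ≈ 0.2800
After 'quiet': P(compromised) = 0.3·0.2800 / (0.3·0.2800 + 0.9·0.7200) ≈ 0.1148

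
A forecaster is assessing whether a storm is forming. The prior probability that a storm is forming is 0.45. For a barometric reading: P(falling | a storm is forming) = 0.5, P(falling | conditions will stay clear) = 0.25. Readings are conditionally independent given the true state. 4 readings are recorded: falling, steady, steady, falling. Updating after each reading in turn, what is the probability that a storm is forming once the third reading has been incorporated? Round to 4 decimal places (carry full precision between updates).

After 'falling': P(storm) = 0.5·0.4500 / (0.5·0.4500 + 0.25·0.5500) ≈ 0.6207
After 'steady': P(storm) = 0.5·0.6207 / (0.5·0.6207 + 0.75·0.3793) ≈ 0.5217
After 'steady': P(storm) = 0.5·0.5217 / (0.5·0.5217 + 0.75·0.4783) ≈ 0.4211

0.4211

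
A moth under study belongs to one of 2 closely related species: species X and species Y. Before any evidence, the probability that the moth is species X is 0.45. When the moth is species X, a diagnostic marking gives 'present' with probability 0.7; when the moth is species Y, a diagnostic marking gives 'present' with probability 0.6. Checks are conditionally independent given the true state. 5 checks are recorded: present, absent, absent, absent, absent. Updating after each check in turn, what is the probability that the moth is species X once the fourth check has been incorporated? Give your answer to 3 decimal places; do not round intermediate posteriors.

0.287

After 'present': P(species X) = 0.7·0.4500 / (0.7·0.4500 + 0.6·0.5500) ≈ 0.4884
After 'absent': P(species X) = 0.3·0.4884 / (0.3·0.4884 + 0.4·0.5116) ≈ 0.4172
After 'absent': P(species X) = 0.3·0.4172 / (0.3·0.4172 + 0.4·0.5828) ≈ 0.3494
After 'absent': P(species X) = 0.3·0.3494 / (0.3·0.3494 + 0.4·0.6506) ≈ 0.2871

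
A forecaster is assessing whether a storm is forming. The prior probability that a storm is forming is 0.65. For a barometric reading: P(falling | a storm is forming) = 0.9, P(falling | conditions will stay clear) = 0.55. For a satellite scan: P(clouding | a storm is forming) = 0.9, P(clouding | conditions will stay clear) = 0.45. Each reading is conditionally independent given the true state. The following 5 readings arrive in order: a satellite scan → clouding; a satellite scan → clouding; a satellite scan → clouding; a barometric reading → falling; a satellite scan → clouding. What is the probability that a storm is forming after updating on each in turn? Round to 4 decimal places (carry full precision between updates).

Each posterior becomes the prior for the next update.
After a satellite scan='clouding': P(storm) = 0.9·0.6500 / (0.9·0.6500 + 0.45·0.3500) ≈ 0.7879
After a satellite scan='clouding': P(storm) = 0.9·0.7879 / (0.9·0.7879 + 0.45·0.2121) ≈ 0.8814
After a satellite scan='clouding': P(storm) = 0.9·0.8814 / (0.9·0.8814 + 0.45·0.1186) ≈ 0.9369
After a barometric reading='falling': P(storm) = 0.9·0.9369 / (0.9·0.9369 + 0.55·0.0631) ≈ 0.9605
After a satellite scan='clouding': P(storm) = 0.9·0.9605 / (0.9·0.9605 + 0.45·0.0395) ≈ 0.9798

0.9798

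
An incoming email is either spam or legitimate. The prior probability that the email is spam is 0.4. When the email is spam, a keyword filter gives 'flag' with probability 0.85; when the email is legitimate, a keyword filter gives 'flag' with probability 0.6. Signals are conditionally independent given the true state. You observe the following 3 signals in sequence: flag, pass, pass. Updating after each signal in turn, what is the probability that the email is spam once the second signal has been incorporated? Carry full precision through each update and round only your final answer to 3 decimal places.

After 'flag': P(spam) = 0.85·0.4000 / (0.85·0.4000 + 0.6·0.6000) ≈ 0.4857
After 'pass': P(spam) = 0.15·0.4857 / (0.15·0.4857 + 0.4·0.5143) ≈ 0.2615

0.262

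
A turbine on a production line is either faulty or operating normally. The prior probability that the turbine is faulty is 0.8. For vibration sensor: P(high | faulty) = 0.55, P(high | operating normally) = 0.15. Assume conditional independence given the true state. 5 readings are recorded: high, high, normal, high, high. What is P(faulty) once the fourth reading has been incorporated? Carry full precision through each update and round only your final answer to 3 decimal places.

0.991

Each posterior becomes the prior for the next update.
After 'high': P(faulty) = 0.55·0.8000 / (0.55·0.8000 + 0.15·0.2000) ≈ 0.9362
After 'high': P(faulty) = 0.55·0.9362 / (0.55·0.9362 + 0.15·0.0638) ≈ 0.9817
After 'normal': P(faulty) = 0.45·0.9817 / (0.45·0.9817 + 0.85·0.0183) ≈ 0.9661
After 'high': P(faulty) = 0.55·0.9661 / (0.55·0.9661 + 0.15·0.0339) ≈ 0.9905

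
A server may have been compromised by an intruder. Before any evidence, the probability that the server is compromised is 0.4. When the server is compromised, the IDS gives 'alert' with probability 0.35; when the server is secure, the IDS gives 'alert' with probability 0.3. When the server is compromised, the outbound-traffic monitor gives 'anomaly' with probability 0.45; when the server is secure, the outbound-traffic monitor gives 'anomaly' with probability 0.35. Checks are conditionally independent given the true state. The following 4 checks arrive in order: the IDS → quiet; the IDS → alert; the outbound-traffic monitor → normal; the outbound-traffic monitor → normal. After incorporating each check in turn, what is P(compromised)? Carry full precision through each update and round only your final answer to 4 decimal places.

After the IDS='quiet': P(compromised) = 0.65·0.4000 / (0.65·0.4000 + 0.7·0.6000) ≈ 0.3824
After the IDS='alert': P(compromised) = 0.35·0.3824 / (0.35·0.3824 + 0.3·0.6176) ≈ 0.4194
After the outbound-traffic monitor='normal': P(compromised) = 0.55·0.4194 / (0.55·0.4194 + 0.65·0.5806) ≈ 0.3793
After the outbound-traffic monitor='normal': P(compromised) = 0.55·0.3793 / (0.55·0.3793 + 0.65·0.6207) ≈ 0.3408

0.3408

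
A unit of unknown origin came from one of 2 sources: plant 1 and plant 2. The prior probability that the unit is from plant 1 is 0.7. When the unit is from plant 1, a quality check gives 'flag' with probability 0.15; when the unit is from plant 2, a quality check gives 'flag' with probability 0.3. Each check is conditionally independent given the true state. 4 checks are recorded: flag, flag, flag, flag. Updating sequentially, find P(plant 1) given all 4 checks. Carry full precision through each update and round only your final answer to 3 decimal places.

0.127

After 'flag': P(plant 1) = 0.15·0.7000 / (0.15·0.7000 + 0.3·0.3000) ≈ 0.5385
After 'flag': P(plant 1) = 0.15·0.5385 / (0.15·0.5385 + 0.3·0.4615) ≈ 0.3684
After 'flag': P(plant 1) = 0.15·0.3684 / (0.15·0.3684 + 0.3·0.6316) ≈ 0.2258
After 'flag': P(plant 1) = 0.15·0.2258 / (0.15·0.2258 + 0.3·0.7742) ≈ 0.1273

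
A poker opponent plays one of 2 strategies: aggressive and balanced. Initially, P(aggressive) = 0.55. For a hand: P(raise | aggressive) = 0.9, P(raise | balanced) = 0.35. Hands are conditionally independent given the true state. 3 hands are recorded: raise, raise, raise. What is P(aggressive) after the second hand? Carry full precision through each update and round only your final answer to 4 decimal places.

After 'raise': P(aggressive) = 0.9·0.5500 / (0.9·0.5500 + 0.35·0.4500) ≈ 0.7586
After 'raise': P(aggressive) = 0.9·0.7586 / (0.9·0.7586 + 0.35·0.2414) ≈ 0.8899

0.8899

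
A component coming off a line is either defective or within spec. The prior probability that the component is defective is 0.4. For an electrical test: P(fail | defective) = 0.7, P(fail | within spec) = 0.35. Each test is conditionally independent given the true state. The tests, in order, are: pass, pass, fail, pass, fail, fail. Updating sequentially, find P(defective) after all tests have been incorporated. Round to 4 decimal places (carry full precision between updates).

After 'pass': P(defective) = 0.3·0.4000 / (0.3·0.4000 + 0.65·0.6000) ≈ 0.2353
After 'pass': P(defective) = 0.3·0.2353 / (0.3·0.2353 + 0.65·0.7647) ≈ 0.1244
After 'fail': P(defective) = 0.7·0.1244 / (0.7·0.1244 + 0.35·0.8756) ≈ 0.2212
After 'pass': P(defective) = 0.3·0.2212 / (0.3·0.2212 + 0.65·0.7788) ≈ 0.1159
After 'fail': P(defective) = 0.7·0.1159 / (0.7·0.1159 + 0.35·0.8841) ≈ 0.2077
After 'fail': P(defective) = 0.7·0.2077 / (0.7·0.2077 + 0.35·0.7923) ≈ 0.3440

0.3440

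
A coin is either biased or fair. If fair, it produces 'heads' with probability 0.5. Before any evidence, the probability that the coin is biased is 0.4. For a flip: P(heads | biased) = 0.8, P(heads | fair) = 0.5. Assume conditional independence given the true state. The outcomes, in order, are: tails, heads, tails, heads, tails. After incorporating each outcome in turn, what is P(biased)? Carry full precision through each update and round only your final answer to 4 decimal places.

After 'tails': P(biased) = 0.2·0.4000 / (0.2·0.4000 + 0.5·0.6000) ≈ 0.2105
After 'heads': P(biased) = 0.8·0.2105 / (0.8·0.2105 + 0.5·0.7895) ≈ 0.2991
After 'tails': P(biased) = 0.2·0.2991 / (0.2·0.2991 + 0.5·0.7009) ≈ 0.1458
After 'heads': P(biased) = 0.8·0.1458 / (0.8·0.1458 + 0.5·0.8542) ≈ 0.2145
After 'tails': P(biased) = 0.2·0.2145 / (0.2·0.2145 + 0.5·0.7855) ≈ 0.0985

0.0985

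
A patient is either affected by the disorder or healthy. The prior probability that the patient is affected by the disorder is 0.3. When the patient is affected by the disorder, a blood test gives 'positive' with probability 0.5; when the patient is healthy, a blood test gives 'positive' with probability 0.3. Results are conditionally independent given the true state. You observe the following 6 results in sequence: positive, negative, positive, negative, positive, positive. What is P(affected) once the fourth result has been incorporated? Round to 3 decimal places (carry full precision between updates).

0.378

After 'positive': P(affected) = 0.5·0.3000 / (0.5·0.3000 + 0.3·0.7000) ≈ 0.4167
After 'negative': P(affected) = 0.5·0.4167 / (0.5·0.4167 + 0.7·0.5833) ≈ 0.3378
After 'positive': P(affected) = 0.5·0.3378 / (0.5·0.3378 + 0.3·0.6622) ≈ 0.4596
After 'negative': P(affected) = 0.5·0.4596 / (0.5·0.4596 + 0.7·0.5404) ≈ 0.3779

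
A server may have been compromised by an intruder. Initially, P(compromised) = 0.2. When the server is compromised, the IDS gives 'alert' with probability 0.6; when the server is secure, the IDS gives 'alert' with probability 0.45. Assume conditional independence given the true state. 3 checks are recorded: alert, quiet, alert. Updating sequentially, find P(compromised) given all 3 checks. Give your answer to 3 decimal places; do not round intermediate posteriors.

0.244

After 'alert': P(compromised) = 0.6·0.2000 / (0.6·0.2000 + 0.45·0.8000) ≈ 0.2500
After 'quiet': P(compromised) = 0.4·0.2500 / (0.4·0.2500 + 0.55·0.7500) ≈ 0.1951
After 'alert': P(compromised) = 0.6·0.1951 / (0.6·0.1951 + 0.45·0.8049) ≈ 0.2443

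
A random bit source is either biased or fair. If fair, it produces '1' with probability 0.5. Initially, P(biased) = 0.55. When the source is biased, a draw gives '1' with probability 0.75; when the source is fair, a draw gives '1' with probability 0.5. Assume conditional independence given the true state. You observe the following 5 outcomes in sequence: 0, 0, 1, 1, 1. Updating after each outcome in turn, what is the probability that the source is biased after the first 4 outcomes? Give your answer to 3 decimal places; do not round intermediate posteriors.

0.407

After '0': P(biased) = 0.25·0.5500 / (0.25·0.5500 + 0.5·0.4500) ≈ 0.3793
After '0': P(biased) = 0.25·0.3793 / (0.25·0.3793 + 0.5·0.6207) ≈ 0.2340
After '1': P(biased) = 0.75·0.2340 / (0.75·0.2340 + 0.5·0.7660) ≈ 0.3143
After '1': P(biased) = 0.75·0.3143 / (0.75·0.3143 + 0.5·0.6857) ≈ 0.4074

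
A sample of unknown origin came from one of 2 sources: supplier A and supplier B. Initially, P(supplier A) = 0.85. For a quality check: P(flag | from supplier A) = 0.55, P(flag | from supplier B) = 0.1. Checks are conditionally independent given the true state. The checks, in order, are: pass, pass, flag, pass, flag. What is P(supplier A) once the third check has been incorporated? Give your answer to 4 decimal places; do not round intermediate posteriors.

After 'pass': P(supplier A) = 0.45·0.8500 / (0.45·0.8500 + 0.9·0.1500) ≈ 0.7391
After 'pass': P(supplier A) = 0.45·0.7391 / (0.45·0.7391 + 0.9·0.2609) ≈ 0.5862
After 'flag': P(supplier A) = 0.55·0.5862 / (0.55·0.5862 + 0.1·0.4138) ≈ 0.8863

0.8863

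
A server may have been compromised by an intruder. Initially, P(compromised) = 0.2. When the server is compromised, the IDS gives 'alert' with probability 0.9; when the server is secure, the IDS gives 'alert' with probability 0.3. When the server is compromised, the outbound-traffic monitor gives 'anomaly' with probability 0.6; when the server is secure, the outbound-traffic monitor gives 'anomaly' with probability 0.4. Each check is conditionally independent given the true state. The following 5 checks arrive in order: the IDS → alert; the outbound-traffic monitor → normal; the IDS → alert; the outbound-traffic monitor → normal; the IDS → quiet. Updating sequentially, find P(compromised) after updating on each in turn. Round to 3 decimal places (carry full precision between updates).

After the IDS='alert': P(compromised) = 0.9·0.2000 / (0.9·0.2000 + 0.3·0.8000) ≈ 0.4286
After the outbound-traffic monitor='normal': P(compromised) = 0.4·0.4286 / (0.4·0.4286 + 0.6·0.5714) ≈ 0.3333
After the IDS='alert': P(compromised) = 0.9·0.3333 / (0.9·0.3333 + 0.3·0.6667) ≈ 0.6000
After the outbound-traffic monitor='normal': P(compromised) = 0.4·0.6000 / (0.4·0.6000 + 0.6·0.4000) ≈ 0.5000
After the IDS='quiet': P(compromised) = 0.1·0.5000 / (0.1·0.5000 + 0.7·0.5000) ≈ 0.1250

0.125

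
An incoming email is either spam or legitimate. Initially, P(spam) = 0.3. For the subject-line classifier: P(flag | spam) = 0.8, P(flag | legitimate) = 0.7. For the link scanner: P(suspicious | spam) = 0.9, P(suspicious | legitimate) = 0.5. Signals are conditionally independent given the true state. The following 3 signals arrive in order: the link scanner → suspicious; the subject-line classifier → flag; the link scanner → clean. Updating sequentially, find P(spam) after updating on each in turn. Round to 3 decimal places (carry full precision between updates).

After the link scanner='suspicious': P(spam) = 0.9·0.3000 / (0.9·0.3000 + 0.5·0.7000) ≈ 0.4355
After the subject-line classifier='flag': P(spam) = 0.8·0.4355 / (0.8·0.4355 + 0.7·0.5645) ≈ 0.4685
After the link scanner='clean': P(spam) = 0.1·0.4685 / (0.1·0.4685 + 0.5·0.5315) ≈ 0.1499

0.150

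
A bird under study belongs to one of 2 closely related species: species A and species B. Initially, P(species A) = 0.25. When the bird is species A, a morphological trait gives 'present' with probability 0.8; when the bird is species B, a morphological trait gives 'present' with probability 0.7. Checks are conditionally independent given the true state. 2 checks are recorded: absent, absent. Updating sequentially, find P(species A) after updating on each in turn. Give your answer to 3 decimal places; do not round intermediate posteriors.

After 'absent': P(species A) = 0.2·0.2500 / (0.2·0.2500 + 0.3·0.7500) ≈ 0.1818
After 'absent': P(species A) = 0.2·0.1818 / (0.2·0.1818 + 0.3·0.8182) ≈ 0.1290

0.129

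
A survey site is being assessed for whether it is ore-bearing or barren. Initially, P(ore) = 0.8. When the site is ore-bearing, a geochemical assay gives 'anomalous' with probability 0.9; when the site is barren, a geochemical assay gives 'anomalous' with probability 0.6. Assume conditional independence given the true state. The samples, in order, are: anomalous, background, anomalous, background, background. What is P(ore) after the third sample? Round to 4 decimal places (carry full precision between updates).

After 'anomalous': P(ore) = 0.9·0.8000 / (0.9·0.8000 + 0.6·0.2000) ≈ 0.8571
After 'background': P(ore) = 0.1·0.8571 / (0.1·0.8571 + 0.4·0.1429) ≈ 0.6000
After 'anomalous': P(ore) = 0.9·0.6000 / (0.9·0.6000 + 0.6·0.4000) ≈ 0.6923

0.6923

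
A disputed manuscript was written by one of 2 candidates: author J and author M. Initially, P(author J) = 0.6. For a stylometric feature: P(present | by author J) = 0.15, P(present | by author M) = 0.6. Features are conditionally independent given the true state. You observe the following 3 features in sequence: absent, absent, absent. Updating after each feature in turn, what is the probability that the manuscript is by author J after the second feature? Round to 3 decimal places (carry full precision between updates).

0.871

After 'absent': P(author J) = 0.85·0.6000 / (0.85·0.6000 + 0.4·0.4000) ≈ 0.7612
After 'absent': P(author J) = 0.85·0.7612 / (0.85·0.7612 + 0.4·0.2388) ≈ 0.8714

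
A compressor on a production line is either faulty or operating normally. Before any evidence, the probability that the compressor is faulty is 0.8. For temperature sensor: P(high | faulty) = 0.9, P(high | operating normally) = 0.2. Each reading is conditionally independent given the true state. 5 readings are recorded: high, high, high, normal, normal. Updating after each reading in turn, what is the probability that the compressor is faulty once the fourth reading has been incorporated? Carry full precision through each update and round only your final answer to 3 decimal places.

0.979

After 'high': P(faulty) = 0.9·0.8000 / (0.9·0.8000 + 0.2·0.2000) ≈ 0.9474
After 'high': P(faulty) = 0.9·0.9474 / (0.9·0.9474 + 0.2·0.0526) ≈ 0.9878
After 'high': P(faulty) = 0.9·0.9878 / (0.9·0.9878 + 0.2·0.0122) ≈ 0.9973
After 'normal': P(faulty) = 0.1·0.9973 / (0.1·0.9973 + 0.8·0.0027) ≈ 0.9785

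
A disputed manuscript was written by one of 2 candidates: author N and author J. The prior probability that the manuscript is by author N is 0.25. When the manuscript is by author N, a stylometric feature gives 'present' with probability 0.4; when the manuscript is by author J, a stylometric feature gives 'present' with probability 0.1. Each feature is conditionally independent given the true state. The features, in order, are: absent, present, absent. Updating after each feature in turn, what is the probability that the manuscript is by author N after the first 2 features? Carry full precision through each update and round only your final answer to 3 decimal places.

0.471

After 'absent': P(author N) = 0.6·0.2500 / (0.6·0.2500 + 0.9·0.7500) ≈ 0.1818
After 'present': P(author N) = 0.4·0.1818 / (0.4·0.1818 + 0.1·0.8182) ≈ 0.4706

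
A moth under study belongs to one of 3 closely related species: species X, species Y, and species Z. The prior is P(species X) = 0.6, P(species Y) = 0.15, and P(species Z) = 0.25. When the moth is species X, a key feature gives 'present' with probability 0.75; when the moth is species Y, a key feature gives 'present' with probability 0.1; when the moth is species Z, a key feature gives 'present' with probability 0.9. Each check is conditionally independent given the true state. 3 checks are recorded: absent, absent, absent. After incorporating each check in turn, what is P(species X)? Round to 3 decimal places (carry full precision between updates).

Each posterior becomes the prior for the next update.
After 'absent': normaliser = 0.25·0.6000 + 0.9·0.1500 + 0.1·0.2500; P(species X) ≈ 0.4839, P(species Y) ≈ 0.4355, P(species Z) ≈ 0.0806
After 'absent': normaliser = 0.25·0.4839 + 0.9·0.4355 + 0.1·0.0806; P(species X) ≈ 0.2322, P(species Y) ≈ 0.7523, P(species Z) ≈ 0.0155
After 'absent': normaliser = 0.25·0.2322 + 0.9·0.7523 + 0.1·0.0155; P(species X) ≈ 0.0788, P(species Y) ≈ 0.9191, P(species Z) ≈ 0.0021

0.079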